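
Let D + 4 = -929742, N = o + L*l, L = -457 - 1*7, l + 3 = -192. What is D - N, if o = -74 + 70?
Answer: -1020222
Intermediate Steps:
o = -4
l = -195 (l = -3 - 192 = -195)
L = -464 (L = -457 - 7 = -464)
N = 90476 (N = -4 - 464*(-195) = -4 + 90480 = 90476)
D = -929746 (D = -4 - 929742 = -929746)
D - N = -929746 - 1*90476 = -929746 - 90476 = -1020222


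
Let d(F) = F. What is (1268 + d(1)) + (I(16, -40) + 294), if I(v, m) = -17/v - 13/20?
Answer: 124903/80 ≈ 1561.3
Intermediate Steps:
I(v, m) = -13/20 - 17/v (I(v, m) = -17/v - 13*1/20 = -17/v - 13/20 = -13/20 - 17/v)
(1268 + d(1)) + (I(16, -40) + 294) = (1268 + 1) + ((-13/20 - 17/16) + 294) = 1269 + ((-13/20 - 17*1/16) + 294) = 1269 + ((-13/20 - 17/16) + 294) = 1269 + (-137/80 + 294) = 1269 + 23383/80 = 124903/80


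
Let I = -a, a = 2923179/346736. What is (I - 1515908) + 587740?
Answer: -321832182827/346736 ≈ -9.2818e+5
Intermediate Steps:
a = 2923179/346736 (a = 2923179*(1/346736) = 2923179/346736 ≈ 8.4306)
I = -2923179/346736 (I = -1*2923179/346736 = -2923179/346736 ≈ -8.4306)
(I - 1515908) + 587740 = (-2923179/346736 - 1515908) + 587740 = -525622799467/346736 + 587740 = -321832182827/346736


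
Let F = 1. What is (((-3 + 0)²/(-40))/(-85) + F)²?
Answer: 11621281/11560000 ≈ 1.0053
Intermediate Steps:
(((-3 + 0)²/(-40))/(-85) + F)² = (((-3 + 0)²/(-40))/(-85) + 1)² = (((-3)²*(-1/40))*(-1/85) + 1)² = ((9*(-1/40))*(-1/85) + 1)² = (-9/40*(-1/85) + 1)² = (9/3400 + 1)² = (3409/3400)² = 11621281/11560000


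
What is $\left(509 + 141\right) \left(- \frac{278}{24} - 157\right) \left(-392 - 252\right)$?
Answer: $\frac{211706950}{3} \approx 7.0569 \cdot 10^{7}$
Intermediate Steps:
$\left(509 + 141\right) \left(- \frac{278}{24} - 157\right) \left(-392 - 252\right) = 650 \left(\left(-278\right) \frac{1}{24} - 157\right) \left(-644\right) = 650 \left(- \frac{139}{12} - 157\right) \left(-644\right) = 650 \left(- \frac{2023}{12}\right) \left(-644\right) = \left(- \frac{657475}{6}\right) \left(-644\right) = \frac{211706950}{3}$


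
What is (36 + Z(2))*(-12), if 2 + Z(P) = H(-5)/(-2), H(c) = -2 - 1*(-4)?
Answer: -396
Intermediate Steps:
H(c) = 2 (H(c) = -2 + 4 = 2)
Z(P) = -3 (Z(P) = -2 + 2/(-2) = -2 + 2*(-1/2) = -2 - 1 = -3)
(36 + Z(2))*(-12) = (36 - 3)*(-12) = 33*(-12) = -396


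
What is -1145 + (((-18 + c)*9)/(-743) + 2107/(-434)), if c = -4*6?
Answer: -52945777/46066 ≈ -1149.3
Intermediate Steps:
c = -24
-1145 + (((-18 + c)*9)/(-743) + 2107/(-434)) = -1145 + (((-18 - 24)*9)/(-743) + 2107/(-434)) = -1145 + (-42*9*(-1/743) + 2107*(-1/434)) = -1145 + (-378*(-1/743) - 301/62) = -1145 + (378/743 - 301/62) = -1145 - 200207/46066 = -52945777/46066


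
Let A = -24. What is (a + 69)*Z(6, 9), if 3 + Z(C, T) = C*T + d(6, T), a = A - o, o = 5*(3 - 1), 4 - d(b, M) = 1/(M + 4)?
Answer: 24990/13 ≈ 1922.3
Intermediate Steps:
d(b, M) = 4 - 1/(4 + M) (d(b, M) = 4 - 1/(M + 4) = 4 - 1/(4 + M))
o = 10 (o = 5*2 = 10)
a = -34 (a = -24 - 1*10 = -24 - 10 = -34)
Z(C, T) = -3 + C*T + (15 + 4*T)/(4 + T) (Z(C, T) = -3 + (C*T + (15 + 4*T)/(4 + T)) = -3 + C*T + (15 + 4*T)/(4 + T))
(a + 69)*Z(6, 9) = (-34 + 69)*((15 + 4*9 + (-3 + 6*9)*(4 + 9))/(4 + 9)) = 35*((15 + 36 + (-3 + 54)*13)/13) = 35*((15 + 36 + 51*13)/13) = 35*((15 + 36 + 663)/13) = 35*((1/13)*714) = 35*(714/13) = 24990/13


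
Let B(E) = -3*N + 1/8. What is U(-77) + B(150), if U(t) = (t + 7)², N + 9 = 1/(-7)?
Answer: 275943/56 ≈ 4927.6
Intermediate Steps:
N = -64/7 (N = -9 + 1/(-7) = -9 - ⅐ = -64/7 ≈ -9.1429)
U(t) = (7 + t)²
B(E) = 1543/56 (B(E) = -3*(-64/7) + 1/8 = 192/7 + ⅛ = 1543/56)
U(-77) + B(150) = (7 - 77)² + 1543/56 = (-70)² + 1543/56 = 4900 + 1543/56 = 275943/56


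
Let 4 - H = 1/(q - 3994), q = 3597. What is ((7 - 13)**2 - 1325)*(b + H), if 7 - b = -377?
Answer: -198553693/397 ≈ -5.0014e+5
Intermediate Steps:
b = 384 (b = 7 - 1*(-377) = 7 + 377 = 384)
H = 1589/397 (H = 4 - 1/(3597 - 3994) = 4 - 1/(-397) = 4 - 1*(-1/397) = 4 + 1/397 = 1589/397 ≈ 4.0025)
((7 - 13)**2 - 1325)*(b + H) = ((7 - 13)**2 - 1325)*(384 + 1589/397) = ((-6)**2 - 1325)*(154037/397) = (36 - 1325)*(154037/397) = -1289*154037/397 = -198553693/397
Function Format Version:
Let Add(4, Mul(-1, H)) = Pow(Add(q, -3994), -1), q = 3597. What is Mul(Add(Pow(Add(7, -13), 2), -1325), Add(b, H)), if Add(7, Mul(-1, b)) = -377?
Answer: Rational(-198553693, 397) ≈ -5.0014e+5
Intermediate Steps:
b = 384 (b = Add(7, Mul(-1, -377)) = Add(7, 377) = 384)
H = Rational(1589, 397) (H = Add(4, Mul(-1, Pow(Add(3597, -3994), -1))) = Add(4, Mul(-1, Pow(-397, -1))) = Add(4, Mul(-1, Rational(-1, 397))) = Add(4, Rational(1, 397)) = Rational(1589, 397) ≈ 4.0025)
Mul(Add(Pow(Add(7, -13), 2), -1325), Add(b, H)) = Mul(Add(Pow(Add(7, -13), 2), -1325), Add(384, Rational(1589, 397))) = Mul(Add(Pow(-6, 2), -1325), Rational(154037, 397)) = Mul(Add(36, -1325), Rational(154037, 397)) = Mul(-1289, Rational(154037, 397)) = Rational(-198553693, 397)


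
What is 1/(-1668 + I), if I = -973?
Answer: -1/2641 ≈ -0.00037864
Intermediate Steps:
1/(-1668 + I) = 1/(-1668 - 973) = 1/(-2641) = -1/2641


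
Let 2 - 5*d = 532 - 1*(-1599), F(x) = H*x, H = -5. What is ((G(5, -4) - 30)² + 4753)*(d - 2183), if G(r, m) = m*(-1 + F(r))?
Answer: -133427076/5 ≈ -2.6685e+7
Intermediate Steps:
F(x) = -5*x
G(r, m) = m*(-1 - 5*r)
d = -2129/5 (d = ⅖ - (532 - 1*(-1599))/5 = ⅖ - (532 + 1599)/5 = ⅖ - ⅕*2131 = ⅖ - 2131/5 = -2129/5 ≈ -425.80)
((G(5, -4) - 30)² + 4753)*(d - 2183) = ((-1*(-4)*(1 + 5*5) - 30)² + 4753)*(-2129/5 - 2183) = ((-1*(-4)*(1 + 25) - 30)² + 4753)*(-13044/5) = ((-1*(-4)*26 - 30)² + 4753)*(-13044/5) = ((104 - 30)² + 4753)*(-13044/5) = (74² + 4753)*(-13044/5) = (5476 + 4753)*(-13044/5) = 10229*(-13044/5) = -133427076/5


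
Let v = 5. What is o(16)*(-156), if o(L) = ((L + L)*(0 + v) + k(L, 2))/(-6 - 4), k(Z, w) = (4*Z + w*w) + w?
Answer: 3588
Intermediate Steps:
k(Z, w) = w + w² + 4*Z (k(Z, w) = (4*Z + w²) + w = (w² + 4*Z) + w = w + w² + 4*Z)
o(L) = -⅗ - 7*L/5 (o(L) = ((L + L)*(0 + 5) + (2 + 2² + 4*L))/(-6 - 4) = ((2*L)*5 + (2 + 4 + 4*L))/(-10) = (10*L + (6 + 4*L))*(-⅒) = (6 + 14*L)*(-⅒) = -⅗ - 7*L/5)
o(16)*(-156) = (-⅗ - 7/5*16)*(-156) = (-⅗ - 112/5)*(-156) = -23*(-156) = 3588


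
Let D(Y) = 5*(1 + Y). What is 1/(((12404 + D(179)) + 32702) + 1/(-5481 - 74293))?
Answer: 79774/3670082643 ≈ 2.1736e-5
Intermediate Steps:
D(Y) = 5 + 5*Y
1/(((12404 + D(179)) + 32702) + 1/(-5481 - 74293)) = 1/(((12404 + (5 + 5*179)) + 32702) + 1/(-5481 - 74293)) = 1/(((12404 + (5 + 895)) + 32702) + 1/(-79774)) = 1/(((12404 + 900) + 32702) - 1/79774) = 1/((13304 + 32702) - 1/79774) = 1/(46006 - 1/79774) = 1/(3670082643/79774) = 79774/3670082643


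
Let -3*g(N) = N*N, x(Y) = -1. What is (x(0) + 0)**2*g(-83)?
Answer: -6889/3 ≈ -2296.3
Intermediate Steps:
g(N) = -N**2/3 (g(N) = -N*N/3 = -N**2/3)
(x(0) + 0)**2*g(-83) = (-1 + 0)**2*(-1/3*(-83)**2) = (-1)**2*(-1/3*6889) = 1*(-6889/3) = -6889/3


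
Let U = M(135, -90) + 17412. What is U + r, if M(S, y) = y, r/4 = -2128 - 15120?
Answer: -51670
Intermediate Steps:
r = -68992 (r = 4*(-2128 - 15120) = 4*(-17248) = -68992)
U = 17322 (U = -90 + 17412 = 17322)
U + r = 17322 - 68992 = -51670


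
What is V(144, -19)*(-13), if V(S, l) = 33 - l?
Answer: -676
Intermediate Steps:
V(144, -19)*(-13) = (33 - 1*(-19))*(-13) = (33 + 19)*(-13) = 52*(-13) = -676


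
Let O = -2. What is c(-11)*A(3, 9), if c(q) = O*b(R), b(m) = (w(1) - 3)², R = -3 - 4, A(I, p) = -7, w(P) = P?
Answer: 56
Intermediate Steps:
R = -7
b(m) = 4 (b(m) = (1 - 3)² = (-2)² = 4)
c(q) = -8 (c(q) = -2*4 = -8)
c(-11)*A(3, 9) = -8*(-7) = 56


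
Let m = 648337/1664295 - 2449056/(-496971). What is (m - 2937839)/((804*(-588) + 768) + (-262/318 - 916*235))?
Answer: 14309416383602024136/3347389064706016945 ≈ 4.2748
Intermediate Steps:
m = 162894679361/30633568535 (m = 648337*(1/1664295) - 2449056*(-1/496971) = 648337/1664295 + 816352/165657 = 162894679361/30633568535 ≈ 5.3175)
(m - 2937839)/((804*(-588) + 768) + (-262/318 - 916*235)) = (162894679361/30633568535 - 2937839)/((804*(-588) + 768) + (-262/318 - 916*235)) = -89996329456616504/(30633568535*((-472752 + 768) + (-262*1/318 - 215260))) = -89996329456616504/(30633568535*(-471984 + (-131/159 - 215260))) = -89996329456616504/(30633568535*(-471984 - 34226471/159)) = -89996329456616504/(30633568535*(-109271927/159)) = -89996329456616504/30633568535*(-159/109271927) = 14309416383602024136/3347389064706016945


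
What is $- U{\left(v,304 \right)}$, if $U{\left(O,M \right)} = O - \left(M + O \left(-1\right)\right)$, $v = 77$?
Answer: $150$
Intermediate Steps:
$U{\left(O,M \right)} = - M + 2 O$ ($U{\left(O,M \right)} = O - \left(M - O\right) = - M + 2 O$)
$- U{\left(v,304 \right)} = - (\left(-1\right) 304 + 2 \cdot 77) = - (-304 + 154) = \left(-1\right) \left(-150\right) = 150$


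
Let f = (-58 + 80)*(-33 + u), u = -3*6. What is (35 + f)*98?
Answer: -106526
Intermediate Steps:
u = -18
f = -1122 (f = (-58 + 80)*(-33 - 18) = 22*(-51) = -1122)
(35 + f)*98 = (35 - 1122)*98 = -1087*98 = -106526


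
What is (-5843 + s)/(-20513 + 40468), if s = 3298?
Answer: -509/3991 ≈ -0.12754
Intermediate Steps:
(-5843 + s)/(-20513 + 40468) = (-5843 + 3298)/(-20513 + 40468) = -2545/19955 = -2545*1/19955 = -509/3991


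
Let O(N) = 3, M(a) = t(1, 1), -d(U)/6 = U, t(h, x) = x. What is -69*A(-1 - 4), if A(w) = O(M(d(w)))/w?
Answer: 207/5 ≈ 41.400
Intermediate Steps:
d(U) = -6*U
M(a) = 1
A(w) = 3/w
-69*A(-1 - 4) = -207/(-1 - 4) = -207/(-5) = -207*(-1)/5 = -69*(-⅗) = 207/5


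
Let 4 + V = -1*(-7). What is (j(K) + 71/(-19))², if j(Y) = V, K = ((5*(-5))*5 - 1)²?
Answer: 196/361 ≈ 0.54294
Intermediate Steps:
K = 15876 (K = (-25*5 - 1)² = (-125 - 1)² = (-126)² = 15876)
V = 3 (V = -4 - 1*(-7) = -4 + 7 = 3)
j(Y) = 3
(j(K) + 71/(-19))² = (3 + 71/(-19))² = (3 + 71*(-1/19))² = (3 - 71/19)² = (-14/19)² = 196/361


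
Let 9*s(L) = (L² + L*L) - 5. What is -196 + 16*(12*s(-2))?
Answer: -132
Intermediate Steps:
s(L) = -5/9 + 2*L²/9 (s(L) = ((L² + L*L) - 5)/9 = ((L² + L²) - 5)/9 = (2*L² - 5)/9 = (-5 + 2*L²)/9 = -5/9 + 2*L²/9)
-196 + 16*(12*s(-2)) = -196 + 16*(12*(-5/9 + (2/9)*(-2)²)) = -196 + 16*(12*(-5/9 + (2/9)*4)) = -196 + 16*(12*(-5/9 + 8/9)) = -196 + 16*(12*(⅓)) = -196 + 16*4 = -196 + 64 = -132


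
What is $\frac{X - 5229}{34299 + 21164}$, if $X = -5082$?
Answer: $- \frac{10311}{55463} \approx -0.18591$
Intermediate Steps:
$\frac{X - 5229}{34299 + 21164} = \frac{-5082 - 5229}{34299 + 21164} = - \frac{10311}{55463}$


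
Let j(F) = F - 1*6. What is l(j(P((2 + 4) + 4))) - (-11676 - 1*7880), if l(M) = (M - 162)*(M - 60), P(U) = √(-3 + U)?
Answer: 30651 - 234*√7 ≈ 30032.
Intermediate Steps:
j(F) = -6 + F (j(F) = F - 6 = -6 + F)
l(M) = (-162 + M)*(-60 + M)
l(j(P((2 + 4) + 4))) - (-11676 - 1*7880) = (9720 + (-6 + √(-3 + ((2 + 4) + 4)))² - 222*(-6 + √(-3 + ((2 + 4) + 4)))) - (-11676 - 1*7880) = (9720 + (-6 + √(-3 + (6 + 4)))² - 222*(-6 + √(-3 + (6 + 4)))) - (-11676 - 7880) = (9720 + (-6 + √(-3 + 10))² - 222*(-6 + √(-3 + 10))) - 1*(-19556) = (9720 + (-6 + √7)² - 222*(-6 + √7)) + 19556 = (9720 + (-6 + √7)² + (1332 - 222*√7)) + 19556 = (11052 + (-6 + √7)² - 222*√7) + 19556 = 30608 + (-6 + √7)² - 222*√7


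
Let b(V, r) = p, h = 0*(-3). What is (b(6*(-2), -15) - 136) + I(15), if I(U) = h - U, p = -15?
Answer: -166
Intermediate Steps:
h = 0
b(V, r) = -15
I(U) = -U (I(U) = 0 - U = -U)
(b(6*(-2), -15) - 136) + I(15) = (-15 - 136) - 1*15 = -151 - 15 = -166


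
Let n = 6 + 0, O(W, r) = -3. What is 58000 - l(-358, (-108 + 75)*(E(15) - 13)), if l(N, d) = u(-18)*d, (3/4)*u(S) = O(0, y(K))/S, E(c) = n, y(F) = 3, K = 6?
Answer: 173846/3 ≈ 57949.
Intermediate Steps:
n = 6
E(c) = 6
u(S) = -4/S (u(S) = 4*(-3/S)/3 = -4/S)
l(N, d) = 2*d/9 (l(N, d) = (-4/(-18))*d = (-4*(-1/18))*d = 2*d/9)
58000 - l(-358, (-108 + 75)*(E(15) - 13)) = 58000 - 2*(-108 + 75)*(6 - 13)/9 = 58000 - 2*(-33*(-7))/9 = 58000 - 2*231/9 = 58000 - 1*154/3 = 58000 - 154/3 = 173846/3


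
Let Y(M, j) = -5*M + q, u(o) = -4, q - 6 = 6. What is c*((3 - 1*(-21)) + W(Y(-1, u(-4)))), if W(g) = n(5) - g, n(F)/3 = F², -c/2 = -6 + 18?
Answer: -1968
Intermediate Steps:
q = 12 (q = 6 + 6 = 12)
Y(M, j) = 12 - 5*M (Y(M, j) = -5*M + 12 = 12 - 5*M)
c = -24 (c = -2*(-6 + 18) = -2*12 = -24)
n(F) = 3*F²
W(g) = 75 - g (W(g) = 3*5² - g = 3*25 - g = 75 - g)
c*((3 - 1*(-21)) + W(Y(-1, u(-4)))) = -24*((3 - 1*(-21)) + (75 - (12 - 5*(-1)))) = -24*((3 + 21) + (75 - (12 + 5))) = -24*(24 + (75 - 1*17)) = -24*(24 + (75 - 17)) = -24*(24 + 58) = -24*82 = -1968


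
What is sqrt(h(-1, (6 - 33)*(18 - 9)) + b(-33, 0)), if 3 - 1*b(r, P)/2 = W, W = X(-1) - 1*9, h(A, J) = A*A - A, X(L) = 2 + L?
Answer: 2*sqrt(6) ≈ 4.8990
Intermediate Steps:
h(A, J) = A**2 - A
W = -8 (W = (2 - 1) - 1*9 = 1 - 9 = -8)
b(r, P) = 22 (b(r, P) = 6 - 2*(-8) = 6 + 16 = 22)
sqrt(h(-1, (6 - 33)*(18 - 9)) + b(-33, 0)) = sqrt(-(-1 - 1) + 22) = sqrt(-1*(-2) + 22) = sqrt(2 + 22) = sqrt(24) = 2*sqrt(6)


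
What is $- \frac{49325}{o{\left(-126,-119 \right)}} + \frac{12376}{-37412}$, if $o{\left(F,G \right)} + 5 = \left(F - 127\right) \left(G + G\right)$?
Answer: $- \frac{647623371}{563134777} \approx -1.15$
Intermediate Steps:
$o{\left(F,G \right)} = -5 + 2 G \left(-127 + F\right)$ ($o{\left(F,G \right)} = -5 + \left(F - 127\right) \left(G + G\right) = -5 + \left(-127 + F\right) 2 G = -5 + 2 G \left(-127 + F\right)$)
$- \frac{49325}{o{\left(-126,-119 \right)}} + \frac{12376}{-37412} = - \frac{49325}{-5 - -30226 + 2 \left(-126\right) \left(-119\right)} + \frac{12376}{-37412} = - \frac{49325}{-5 + 30226 + 29988} + 12376 \left(- \frac{1}{37412}\right) = - \frac{49325}{60209} - \frac{3094}{9353} = - \frac{647623371}{563134777}$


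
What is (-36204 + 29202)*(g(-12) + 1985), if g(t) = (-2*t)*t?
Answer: -11882394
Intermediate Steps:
g(t) = -2*t²
(-36204 + 29202)*(g(-12) + 1985) = (-36204 + 29202)*(-2*(-12)² + 1985) = -7002*(-2*144 + 1985) = -7002*(-288 + 1985) = -7002*1697 = -11882394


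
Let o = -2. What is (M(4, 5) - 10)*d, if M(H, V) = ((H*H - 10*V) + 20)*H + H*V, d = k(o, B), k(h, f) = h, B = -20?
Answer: 92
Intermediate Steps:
d = -2
M(H, V) = H*V + H*(20 + H**2 - 10*V) (M(H, V) = ((H**2 - 10*V) + 20)*H + H*V = (20 + H**2 - 10*V)*H + H*V = H*(20 + H**2 - 10*V) + H*V = H*V + H*(20 + H**2 - 10*V))
(M(4, 5) - 10)*d = (4*(20 + 4**2 - 9*5) - 10)*(-2) = (4*(20 + 16 - 45) - 10)*(-2) = (4*(-9) - 10)*(-2) = (-36 - 10)*(-2) = -46*(-2) = 92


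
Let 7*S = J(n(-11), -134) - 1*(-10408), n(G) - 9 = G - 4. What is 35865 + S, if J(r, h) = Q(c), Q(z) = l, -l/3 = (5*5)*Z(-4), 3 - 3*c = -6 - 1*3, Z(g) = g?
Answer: 261763/7 ≈ 37395.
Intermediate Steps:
c = 4 (c = 1 - (-6 - 1*3)/3 = 1 - (-6 - 3)/3 = 1 - ⅓*(-9) = 1 + 3 = 4)
n(G) = 5 + G (n(G) = 9 + (G - 4) = 9 + (-4 + G) = 5 + G)
l = 300 (l = -3*5*5*(-4) = -75*(-4) = -3*(-100) = 300)
Q(z) = 300
J(r, h) = 300
S = 10708/7 (S = (300 - 1*(-10408))/7 = (300 + 10408)/7 = (⅐)*10708 = 10708/7 ≈ 1529.7)
35865 + S = 35865 + 10708/7 = 261763/7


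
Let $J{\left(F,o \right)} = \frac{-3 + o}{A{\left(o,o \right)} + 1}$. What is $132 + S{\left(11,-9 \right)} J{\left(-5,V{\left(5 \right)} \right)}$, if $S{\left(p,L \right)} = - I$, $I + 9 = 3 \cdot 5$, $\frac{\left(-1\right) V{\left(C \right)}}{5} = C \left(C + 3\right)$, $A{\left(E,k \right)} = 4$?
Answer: $\frac{1878}{5} \approx 375.6$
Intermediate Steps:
$V{\left(C \right)} = - 5 C \left(3 + C\right)$ ($V{\left(C \right)} = - 5 C \left(C + 3\right) = - 5 C \left(3 + C\right)$)
$I = 6$ ($I = -9 + 3 \cdot 5 = -9 + 15 = 6$)
$S{\left(p,L \right)} = -6$ ($S{\left(p,L \right)} = \left(-1\right) 6 = -6$)
$J{\left(F,o \right)} = - \frac{3}{5} + \frac{o}{5}$ ($J{\left(F,o \right)} = \frac{-3 + o}{4 + 1} = \frac{-3 + o}{5} = \left(-3 + o\right) \frac{1}{5} = - \frac{3}{5} + \frac{o}{5}$)
$132 + S{\left(11,-9 \right)} J{\left(-5,V{\left(5 \right)} \right)} = 132 - 6 \left(- \frac{3}{5} + \frac{\left(-5\right) 5 \left(3 + 5\right)}{5}\right) = 132 - 6 \left(- \frac{3}{5} + \frac{\left(-5\right) 5 \cdot 8}{5}\right) = 132 - 6 \left(- \frac{3}{5} + \frac{1}{5} \left(-200\right)\right) = 132 - 6 \left(- \frac{3}{5} - 40\right) = 132 - - \frac{1218}{5} = 132 + \frac{1218}{5} = \frac{1878}{5}$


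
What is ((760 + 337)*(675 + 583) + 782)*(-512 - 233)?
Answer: -1028701960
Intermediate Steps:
((760 + 337)*(675 + 583) + 782)*(-512 - 233) = (1097*1258 + 782)*(-745) = (1380026 + 782)*(-745) = 1380808*(-745) = -1028701960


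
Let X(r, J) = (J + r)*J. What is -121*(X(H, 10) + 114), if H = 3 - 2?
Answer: -27104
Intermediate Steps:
H = 1
X(r, J) = J*(J + r)
-121*(X(H, 10) + 114) = -121*(10*(10 + 1) + 114) = -121*(10*11 + 114) = -121*(110 + 114) = -121*224 = -27104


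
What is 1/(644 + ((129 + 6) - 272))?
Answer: 1/507 ≈ 0.0019724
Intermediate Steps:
1/(644 + ((129 + 6) - 272)) = 1/(644 + (135 - 272)) = 1/(644 - 137) = 1/507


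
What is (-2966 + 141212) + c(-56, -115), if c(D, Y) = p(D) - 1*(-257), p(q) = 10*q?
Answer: 137943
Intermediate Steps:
c(D, Y) = 257 + 10*D (c(D, Y) = 10*D - 1*(-257) = 10*D + 257 = 257 + 10*D)
(-2966 + 141212) + c(-56, -115) = (-2966 + 141212) + (257 + 10*(-56)) = 138246 + (257 - 560) = 138246 - 303 = 137943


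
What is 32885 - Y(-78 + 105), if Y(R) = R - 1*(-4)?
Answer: 32854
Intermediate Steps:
Y(R) = 4 + R (Y(R) = R + 4 = 4 + R)
32885 - Y(-78 + 105) = 32885 - (4 + (-78 + 105)) = 32885 - (4 + 27) = 32885 - 1*31 = 32885 - 31 = 32854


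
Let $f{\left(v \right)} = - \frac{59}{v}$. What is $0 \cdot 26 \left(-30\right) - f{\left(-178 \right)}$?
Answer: $- \frac{59}{178} \approx -0.33146$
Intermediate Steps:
$0 \cdot 26 \left(-30\right) - f{\left(-178 \right)} = 0 \cdot 26 \left(-30\right) - - \frac{59}{-178} = 0 \left(-30\right) - \left(-59\right) \left(- \frac{1}{178}\right) = 0 - \frac{59}{178} = - \frac{59}{178}$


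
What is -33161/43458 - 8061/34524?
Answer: -83064739/83352444 ≈ -0.99655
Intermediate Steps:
-33161/43458 - 8061/34524 = -33161*1/43458 - 8061*1/34524 = -33161/43458 - 2687/11508 = -83064739/83352444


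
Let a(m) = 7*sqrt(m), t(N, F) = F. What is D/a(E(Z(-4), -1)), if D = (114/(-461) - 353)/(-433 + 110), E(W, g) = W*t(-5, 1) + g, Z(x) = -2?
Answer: -162847*I*sqrt(3)/3126963 ≈ -0.090202*I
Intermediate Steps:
E(W, g) = W + g (E(W, g) = W*1 + g = W + g)
D = 162847/148903 (D = (114*(-1/461) - 353)/(-323) = (-114/461 - 353)*(-1/323) = -162847/461*(-1/323) = 162847/148903 ≈ 1.0936)
D/a(E(Z(-4), -1)) = 162847/(148903*((7*sqrt(-2 - 1)))) = 162847/(148903*((7*sqrt(-3)))) = 162847/(148903*((7*(I*sqrt(3))))) = 162847/(148903*((7*I*sqrt(3)))) = 162847*(-I*sqrt(3)/21)/148903 = -162847*I*sqrt(3)/3126963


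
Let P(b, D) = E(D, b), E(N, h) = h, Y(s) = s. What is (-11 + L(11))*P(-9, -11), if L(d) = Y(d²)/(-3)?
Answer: 462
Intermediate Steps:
P(b, D) = b
L(d) = -d²/3 (L(d) = d²/(-3) = d²*(-⅓) = -d²/3)
(-11 + L(11))*P(-9, -11) = (-11 - ⅓*11²)*(-9) = (-11 - ⅓*121)*(-9) = (-11 - 121/3)*(-9) = -154/3*(-9) = 462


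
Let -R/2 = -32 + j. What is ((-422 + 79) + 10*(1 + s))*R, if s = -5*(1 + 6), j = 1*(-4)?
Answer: -49176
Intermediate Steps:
j = -4
s = -35 (s = -5*7 = -35)
R = 72 (R = -2*(-32 - 4) = -2*(-36) = 72)
((-422 + 79) + 10*(1 + s))*R = ((-422 + 79) + 10*(1 - 35))*72 = (-343 + 10*(-34))*72 = (-343 - 340)*72 = -683*72 = -49176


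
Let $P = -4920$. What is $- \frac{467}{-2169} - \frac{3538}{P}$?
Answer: $\frac{1661927}{1778580} \approx 0.93441$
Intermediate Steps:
$- \frac{467}{-2169} - \frac{3538}{P} = - \frac{467}{-2169} - \frac{3538}{-4920} = \left(-467\right) \left(- \frac{1}{2169}\right) - - \frac{1769}{2460} = \frac{467}{2169} + \frac{1769}{2460} = \frac{1661927}{1778580}$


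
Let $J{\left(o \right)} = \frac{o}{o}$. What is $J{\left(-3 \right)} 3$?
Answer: $3$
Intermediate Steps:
$J{\left(o \right)} = 1$
$J{\left(-3 \right)} 3 = 1 \cdot 3 = 3$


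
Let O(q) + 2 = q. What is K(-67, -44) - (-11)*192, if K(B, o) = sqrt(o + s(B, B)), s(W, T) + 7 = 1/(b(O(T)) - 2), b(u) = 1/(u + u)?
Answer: 2112 + 3*I*sqrt(439045)/277 ≈ 2112.0 + 7.1762*I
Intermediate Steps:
O(q) = -2 + q
b(u) = 1/(2*u)
s(W, T) = -7 + 1/(-2 + 1/(2*(-2 + T))) (s(W, T) = -7 + 1/(1/(2*(-2 + T)) - 2) = -7 + 1/(-2 + 1/(2*(-2 + T))))
K(B, o) = sqrt(o + (67 - 30*B)/(-9 + 4*B))
K(-67, -44) - (-11)*192 = sqrt((67 - 30*(-67) - 44*(-9 + 4*(-67)))/(-9 + 4*(-67))) - (-11)*192 = sqrt((67 + 2010 - 44*(-9 - 268))/(-9 - 268)) - 1*(-2112) = sqrt((67 + 2010 - 44*(-277))/(-277)) + 2112 = sqrt(-(67 + 2010 + 12188)/277) + 2112 = sqrt(-1/277*14265) + 2112 = sqrt(-14265/277) + 2112 = 3*I*sqrt(439045)/277 + 2112 = 2112 + 3*I*sqrt(439045)/277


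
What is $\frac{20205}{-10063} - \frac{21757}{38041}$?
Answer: $- \frac{987559096}{382806583} \approx -2.5798$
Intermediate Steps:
$\frac{20205}{-10063} - \frac{21757}{38041} = 20205 \left(- \frac{1}{10063}\right) - \frac{21757}{38041} = - \frac{20205}{10063} - \frac{21757}{38041} = - \frac{987559096}{382806583}$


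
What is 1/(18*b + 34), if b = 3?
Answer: 1/88 ≈ 0.011364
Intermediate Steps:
1/(18*b + 34) = 1/(18*3 + 34) = 1/(54 + 34) = 1/88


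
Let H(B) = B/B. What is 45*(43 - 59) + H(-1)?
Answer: -719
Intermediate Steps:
H(B) = 1
45*(43 - 59) + H(-1) = 45*(43 - 59) + 1 = 45*(-16) + 1 = -720 + 1 = -719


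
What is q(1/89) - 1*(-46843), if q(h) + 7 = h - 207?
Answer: 4149982/89 ≈ 46629.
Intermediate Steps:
q(h) = -214 + h (q(h) = -7 + (h - 207) = -7 + (-207 + h) = -214 + h)
q(1/89) - 1*(-46843) = (-214 + 1/89) - 1*(-46843) = (-214 + 1/89) + 46843 = -19045/89 + 46843 = 4149982/89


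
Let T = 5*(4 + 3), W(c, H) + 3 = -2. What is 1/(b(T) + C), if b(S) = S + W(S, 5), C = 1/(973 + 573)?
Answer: 1546/46381 ≈ 0.033333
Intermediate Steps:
W(c, H) = -5 (W(c, H) = -3 - 2 = -5)
T = 35 (T = 5*7 = 35)
C = 1/1546 ≈ 0.00064683
b(S) = -5 + S (b(S) = S - 5 = -5 + S)
1/(b(T) + C) = 1/((-5 + 35) + 1/1546) = 1/(30 + 1/1546) = 1/(46381/1546) = 1546/46381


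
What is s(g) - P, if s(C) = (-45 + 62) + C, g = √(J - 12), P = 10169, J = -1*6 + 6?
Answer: -10152 + 2*I*√3 ≈ -10152.0 + 3.4641*I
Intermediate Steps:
J = 0 (J = -6 + 6 = 0)
g = 2*I*√3 (g = √(0 - 12) = √(-12) = 2*I*√3 ≈ 3.4641*I)
s(C) = 17 + C
s(g) - P = (17 + 2*I*√3) - 1*10169 = (17 + 2*I*√3) - 10169 = -10152 + 2*I*√3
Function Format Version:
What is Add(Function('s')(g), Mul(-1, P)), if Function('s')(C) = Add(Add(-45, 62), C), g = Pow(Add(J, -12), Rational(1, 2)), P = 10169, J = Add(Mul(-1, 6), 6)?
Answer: Add(-10152, Mul(2, I, Pow(3, Rational(1, 2)))) ≈ Add(-10152., Mul(3.4641, I))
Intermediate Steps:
J = 0 (J = Add(-6, 6) = 0)
g = Mul(2, I, Pow(3, Rational(1, 2))) (g = Pow(Add(0, -12), Rational(1, 2)) = Pow(-12, Rational(1, 2)) = Mul(2, I, Pow(3, Rational(1, 2))) ≈ Mul(3.4641, I))
Function('s')(C) = Add(17, C)
Add(Function('s')(g), Mul(-1, P)) = Add(Add(17, Mul(2, I, Pow(3, Rational(1, 2)))), Mul(-1, 10169)) = Add(Add(17, Mul(2, I, Pow(3, Rational(1, 2)))), -10169) = Add(-10152, Mul(2, I, Pow(3, Rational(1, 2))))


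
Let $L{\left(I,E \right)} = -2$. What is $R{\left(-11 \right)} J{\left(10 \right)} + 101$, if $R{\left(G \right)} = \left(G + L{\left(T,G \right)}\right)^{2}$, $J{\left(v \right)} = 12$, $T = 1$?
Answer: $2129$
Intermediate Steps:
$R{\left(G \right)} = \left(-2 + G\right)^{2}$ ($R{\left(G \right)} = \left(G - 2\right)^{2} = \left(-2 + G\right)^{2}$)
$R{\left(-11 \right)} J{\left(10 \right)} + 101 = \left(-2 - 11\right)^{2} \cdot 12 + 101 = \left(-13\right)^{2} \cdot 12 + 101 = 169 \cdot 12 + 101 = 2028 + 101 = 2129$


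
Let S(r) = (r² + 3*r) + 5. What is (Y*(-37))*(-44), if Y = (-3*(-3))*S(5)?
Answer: 659340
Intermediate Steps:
S(r) = 5 + r² + 3*r
Y = 405 (Y = (-3*(-3))*(5 + 5² + 3*5) = 9*(5 + 25 + 15) = 9*45 = 405)
(Y*(-37))*(-44) = (405*(-37))*(-44) = -14985*(-44) = 659340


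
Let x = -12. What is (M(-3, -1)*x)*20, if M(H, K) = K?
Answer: 240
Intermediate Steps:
(M(-3, -1)*x)*20 = -1*(-12)*20 = 12*20 = 240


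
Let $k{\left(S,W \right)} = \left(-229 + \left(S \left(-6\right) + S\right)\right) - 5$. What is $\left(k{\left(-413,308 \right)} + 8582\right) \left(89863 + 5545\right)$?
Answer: $993483504$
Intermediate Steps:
$k{\left(S,W \right)} = -234 - 5 S$ ($k{\left(S,W \right)} = \left(-229 + \left(- 6 S + S\right)\right) - 5 = \left(-229 - 5 S\right) - 5 = -234 - 5 S$)
$\left(k{\left(-413,308 \right)} + 8582\right) \left(89863 + 5545\right) = \left(\left(-234 - -2065\right) + 8582\right) \left(89863 + 5545\right) = \left(\left(-234 + 2065\right) + 8582\right) 95408 = \left(1831 + 8582\right) 95408 = 10413 \cdot 95408 = 993483504$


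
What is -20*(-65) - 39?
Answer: 1261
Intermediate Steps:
-20*(-65) - 39 = 1300 - 39 = 1261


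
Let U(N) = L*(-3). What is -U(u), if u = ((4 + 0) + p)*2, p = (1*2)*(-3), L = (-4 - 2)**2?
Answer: 108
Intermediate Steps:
L = 36 (L = (-6)**2 = 36)
p = -6 (p = 2*(-3) = -6)
u = -4 (u = ((4 + 0) - 6)*2 = (4 - 6)*2 = -2*2 = -4)
U(N) = -108 (U(N) = 36*(-3) = -108)
-U(u) = -1*(-108) = 108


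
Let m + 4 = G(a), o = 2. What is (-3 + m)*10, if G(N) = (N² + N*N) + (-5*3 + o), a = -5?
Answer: 300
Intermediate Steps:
G(N) = -13 + 2*N² (G(N) = (N² + N*N) + (-5*3 + 2) = (N² + N²) + (-15 + 2) = 2*N² - 13 = -13 + 2*N²)
m = 33 (m = -4 + (-13 + 2*(-5)²) = -4 + (-13 + 2*25) = -4 + (-13 + 50) = -4 + 37 = 33)
(-3 + m)*10 = (-3 + 33)*10 = 30*10 = 300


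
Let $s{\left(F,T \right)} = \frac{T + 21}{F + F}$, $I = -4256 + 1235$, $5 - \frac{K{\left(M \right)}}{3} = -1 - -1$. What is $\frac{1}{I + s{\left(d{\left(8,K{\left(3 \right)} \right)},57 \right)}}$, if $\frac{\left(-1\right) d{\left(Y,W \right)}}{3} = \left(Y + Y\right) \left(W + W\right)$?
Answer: $- \frac{480}{1450093} \approx -0.00033101$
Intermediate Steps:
$K{\left(M \right)} = 15$ ($K{\left(M \right)} = 15 - 3 \left(-1 - -1\right) = 15 - 3 \left(-1 + 1\right) = 15 - 0 = 15 + 0 = 15$)
$d{\left(Y,W \right)} = - 12 W Y$ ($d{\left(Y,W \right)} = - 3 \left(Y + Y\right) \left(W + W\right) = - 3 \cdot 2 Y 2 W = - 3 \cdot 4 W Y = - 12 W Y$)
$I = -3021$
$s{\left(F,T \right)} = \frac{21 + T}{2 F}$
$\frac{1}{I + s{\left(d{\left(8,K{\left(3 \right)} \right)},57 \right)}} = \frac{1}{-3021 + \frac{21 + 57}{2 \left(\left(-12\right) 15 \cdot 8\right)}} = \frac{1}{-3021 + \frac{1}{2} \frac{1}{-1440} \cdot 78} = \frac{1}{-3021 + \frac{1}{2} \left(- \frac{1}{1440}\right) 78} = \frac{1}{-3021 - \frac{13}{480}} = \frac{1}{- \frac{1450093}{480}} = - \frac{480}{1450093}$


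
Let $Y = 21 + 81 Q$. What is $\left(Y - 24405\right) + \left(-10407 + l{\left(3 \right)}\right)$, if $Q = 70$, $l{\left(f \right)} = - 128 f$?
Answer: $-29505$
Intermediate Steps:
$Y = 5691$ ($Y = 21 + 81 \cdot 70 = 21 + 5670 = 5691$)
$\left(Y - 24405\right) + \left(-10407 + l{\left(3 \right)}\right) = \left(5691 - 24405\right) - 10791 = -18714 - 10791 = -29505$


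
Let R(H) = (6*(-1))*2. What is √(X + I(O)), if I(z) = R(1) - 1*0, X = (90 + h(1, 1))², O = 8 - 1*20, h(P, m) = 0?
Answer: 2*√2022 ≈ 89.933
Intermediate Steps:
R(H) = -12 (R(H) = -6*2 = -12)
O = -12 (O = 8 - 20 = -12)
X = 8100 (X = (90 + 0)² = 90² = 8100)
I(z) = -12 (I(z) = -12 - 1*0 = -12 + 0 = -12)
√(X + I(O)) = √(8100 - 12) = √8088 = 2*√2022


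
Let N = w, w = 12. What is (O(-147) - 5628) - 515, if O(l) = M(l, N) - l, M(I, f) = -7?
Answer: -6003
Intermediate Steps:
N = 12
O(l) = -7 - l
(O(-147) - 5628) - 515 = ((-7 - 1*(-147)) - 5628) - 515 = ((-7 + 147) - 5628) - 515 = (140 - 5628) - 515 = -5488 - 515 = -6003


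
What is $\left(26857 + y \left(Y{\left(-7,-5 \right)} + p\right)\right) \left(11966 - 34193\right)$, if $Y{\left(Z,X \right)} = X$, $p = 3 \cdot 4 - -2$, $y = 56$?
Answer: $-608152947$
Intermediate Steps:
$p = 14$ ($p = 12 + \left(-3 + 5\right) = 12 + 2 = 14$)
$\left(26857 + y \left(Y{\left(-7,-5 \right)} + p\right)\right) \left(11966 - 34193\right) = \left(26857 + 56 \left(-5 + 14\right)\right) \left(11966 - 34193\right) = \left(26857 + 56 \cdot 9\right) \left(-22227\right) = \left(26857 + 504\right) \left(-22227\right) = 27361 \left(-22227\right) = -608152947$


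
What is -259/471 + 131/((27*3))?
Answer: 13574/12717 ≈ 1.0674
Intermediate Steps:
-259/471 + 131/((27*3)) = -259*1/471 + 131/81 = -259/471 + 131*(1/81) = -259/471 + 131/81 = 13574/12717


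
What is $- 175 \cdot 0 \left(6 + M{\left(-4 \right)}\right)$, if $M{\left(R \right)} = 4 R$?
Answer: $0$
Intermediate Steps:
$- 175 \cdot 0 \left(6 + M{\left(-4 \right)}\right) = - 175 \cdot 0 \left(6 + 4 \left(-4\right)\right) = - 175 \cdot 0 \left(6 - 16\right) = - 175 \cdot 0 \left(-10\right) = \left(-175\right) 0 = 0$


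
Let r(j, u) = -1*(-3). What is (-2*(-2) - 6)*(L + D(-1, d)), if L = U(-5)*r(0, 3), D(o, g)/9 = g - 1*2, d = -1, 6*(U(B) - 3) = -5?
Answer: 41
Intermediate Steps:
U(B) = 13/6 (U(B) = 3 + (⅙)*(-5) = 3 - ⅚ = 13/6)
D(o, g) = -18 + 9*g (D(o, g) = 9*(g - 1*2) = 9*(g - 2) = 9*(-2 + g) = -18 + 9*g)
r(j, u) = 3
L = 13/2 (L = (13/6)*3 = 13/2 ≈ 6.5000)
(-2*(-2) - 6)*(L + D(-1, d)) = (-2*(-2) - 6)*(13/2 + (-18 + 9*(-1))) = (4 - 6)*(13/2 + (-18 - 9)) = -2*(13/2 - 27) = -2*(-41/2) = 41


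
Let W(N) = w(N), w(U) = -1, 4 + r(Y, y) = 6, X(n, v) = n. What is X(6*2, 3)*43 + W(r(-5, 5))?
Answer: 515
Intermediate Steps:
r(Y, y) = 2 (r(Y, y) = -4 + 6 = 2)
W(N) = -1
X(6*2, 3)*43 + W(r(-5, 5)) = (6*2)*43 - 1 = 12*43 - 1 = 516 - 1 = 515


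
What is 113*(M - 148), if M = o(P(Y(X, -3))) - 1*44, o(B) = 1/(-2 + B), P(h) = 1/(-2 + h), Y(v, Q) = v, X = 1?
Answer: -65201/3 ≈ -21734.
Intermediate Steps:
M = -133/3 (M = 1/(-2 + 1/(-2 + 1)) - 1*44 = 1/(-2 + 1/(-1)) - 44 = 1/(-2 - 1) - 44 = 1/(-3) - 44 = -⅓ - 44 = -133/3 ≈ -44.333)
113*(M - 148) = 113*(-133/3 - 148) = 113*(-577/3) = -65201/3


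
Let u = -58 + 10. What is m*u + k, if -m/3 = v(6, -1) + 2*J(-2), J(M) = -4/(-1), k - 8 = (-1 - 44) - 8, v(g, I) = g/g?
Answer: 1251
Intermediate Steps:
u = -48
v(g, I) = 1
k = -45 (k = 8 + ((-1 - 44) - 8) = 8 + (-45 - 8) = 8 - 53 = -45)
J(M) = 4 (J(M) = -4*(-1) = 4)
m = -27 (m = -3*(1 + 2*4) = -3*(1 + 8) = -3*9 = -27)
m*u + k = -27*(-48) - 45 = 1296 - 45 = 1251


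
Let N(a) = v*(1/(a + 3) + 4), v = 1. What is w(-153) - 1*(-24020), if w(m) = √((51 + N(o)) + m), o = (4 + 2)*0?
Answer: 24020 + I*√879/3 ≈ 24020.0 + 9.8826*I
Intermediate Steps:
o = 0 (o = 6*0 = 0)
N(a) = 4 + 1/(3 + a) (N(a) = 1*(1/(a + 3) + 4) = 1*(1/(3 + a) + 4) = 1*(4 + 1/(3 + a)) = 4 + 1/(3 + a))
w(m) = √(166/3 + m) (w(m) = √((51 + (13 + 4*0)/(3 + 0)) + m) = √((51 + (13 + 0)/3) + m) = √((51 + (⅓)*13) + m) = √((51 + 13/3) + m) = √(166/3 + m))
w(-153) - 1*(-24020) = √(498 + 9*(-153))/3 - 1*(-24020) = √(498 - 1377)/3 + 24020 = √(-879)/3 + 24020 = (I*√879)/3 + 24020 = I*√879/3 + 24020 = 24020 + I*√879/3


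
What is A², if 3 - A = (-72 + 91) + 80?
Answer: 9216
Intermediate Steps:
A = -96 (A = 3 - ((-72 + 91) + 80) = 3 - (19 + 80) = 3 - 1*99 = 3 - 99 = -96)
A² = (-96)² = 9216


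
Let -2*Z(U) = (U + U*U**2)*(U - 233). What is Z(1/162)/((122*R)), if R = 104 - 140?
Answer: -990617525/6049958356224 ≈ -0.00016374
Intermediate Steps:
R = -36
Z(U) = -(-233 + U)*(U + U**3)/2 (Z(U) = -(U + U*U**2)*(U - 233)/2 = -(U + U**3)*(-233 + U)/2 = -(-233 + U)*(U + U**3)/2)
Z(1/162)/((122*R)) = ((1/2)*(233 - 1/162 - (1/162)**3 + 233*(1/162)**2)/162)/((122*(-36))) = ((1/2)*(1/162)*(233 - 1*1/162 - (1/162)**3 + 233*(1/162)**2))/(-4392) = ((1/2)*(1/162)*(233 - 1/162 - 1*1/4251528 + 233*(1/26244)))*(-1/4392) = ((1/2)*(1/162)*(233 - 1/162 - 1/4251528 + 233/26244))*(-1/4392) = ((1/2)*(1/162)*(990617525/4251528))*(-1/4392) = (990617525/1377495072)*(-1/4392) = -990617525/6049958356224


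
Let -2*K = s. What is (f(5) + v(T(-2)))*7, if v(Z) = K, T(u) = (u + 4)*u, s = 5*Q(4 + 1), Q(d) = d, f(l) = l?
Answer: -105/2 ≈ -52.500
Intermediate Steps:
s = 25 (s = 5*(4 + 1) = 5*5 = 25)
K = -25/2 (K = -1/2*25 = -25/2 ≈ -12.500)
T(u) = u*(4 + u) (T(u) = (4 + u)*u = u*(4 + u))
v(Z) = -25/2
(f(5) + v(T(-2)))*7 = (5 - 25/2)*7 = -15/2*7 = -105/2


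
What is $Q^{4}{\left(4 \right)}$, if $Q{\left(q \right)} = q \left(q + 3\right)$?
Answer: $614656$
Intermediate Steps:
$Q{\left(q \right)} = q \left(3 + q\right)$
$Q^{4}{\left(4 \right)} = \left(4 \left(3 + 4\right)\right)^{4} = \left(4 \cdot 7\right)^{4} = 28^{4} = 614656$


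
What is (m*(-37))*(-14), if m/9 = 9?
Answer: 41958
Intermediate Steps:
m = 81 (m = 9*9 = 81)
(m*(-37))*(-14) = (81*(-37))*(-14) = -2997*(-14) = 41958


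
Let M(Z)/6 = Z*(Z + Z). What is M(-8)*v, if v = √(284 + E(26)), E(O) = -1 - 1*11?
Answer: 3072*√17 ≈ 12666.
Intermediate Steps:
E(O) = -12 (E(O) = -1 - 11 = -12)
v = 4*√17 (v = √(284 - 12) = √272 = 4*√17 ≈ 16.492)
M(Z) = 12*Z² (M(Z) = 6*(Z*(Z + Z)) = 6*(Z*(2*Z)) = 6*(2*Z²) = 12*Z²)
M(-8)*v = (12*(-8)²)*(4*√17) = (12*64)*(4*√17) = 768*(4*√17) = 3072*√17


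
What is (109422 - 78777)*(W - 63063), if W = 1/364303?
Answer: -704039458496760/364303 ≈ -1.9326e+9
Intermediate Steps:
W = 1/364303 ≈ 2.7450e-6
(109422 - 78777)*(W - 63063) = (109422 - 78777)*(1/364303 - 63063) = 30645*(-22974040088/364303) = -704039458496760/364303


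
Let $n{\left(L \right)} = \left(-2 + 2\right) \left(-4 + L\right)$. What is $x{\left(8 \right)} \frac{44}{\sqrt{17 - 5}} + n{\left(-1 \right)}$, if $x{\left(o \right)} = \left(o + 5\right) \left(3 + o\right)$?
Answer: $\frac{3146 \sqrt{3}}{3} \approx 1816.3$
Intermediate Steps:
$x{\left(o \right)} = \left(3 + o\right) \left(5 + o\right)$ ($x{\left(o \right)} = \left(5 + o\right) \left(3 + o\right) = \left(3 + o\right) \left(5 + o\right)$)
$n{\left(L \right)} = 0$ ($n{\left(L \right)} = 0 \left(-4 + L\right) = 0$)
$x{\left(8 \right)} \frac{44}{\sqrt{17 - 5}} + n{\left(-1 \right)} = \left(15 + 8^{2} + 8 \cdot 8\right) \frac{44}{\sqrt{17 - 5}} + 0 = \left(15 + 64 + 64\right) \frac{44}{\sqrt{12}} + 0 = 143 \frac{44}{2 \sqrt{3}} + 0 = 143 \cdot 44 \frac{\sqrt{3}}{6} + 0 = 143 \frac{22 \sqrt{3}}{3} + 0 = \frac{3146 \sqrt{3}}{3} + 0 = \frac{3146 \sqrt{3}}{3}$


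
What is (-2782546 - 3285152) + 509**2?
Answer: -5808617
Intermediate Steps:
(-2782546 - 3285152) + 509**2 = -6067698 + 259081 = -5808617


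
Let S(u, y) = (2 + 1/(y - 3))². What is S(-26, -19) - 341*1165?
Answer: -192274411/484 ≈ -3.9726e+5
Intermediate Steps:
S(u, y) = (2 + 1/(-3 + y))²
S(-26, -19) - 341*1165 = (-5 + 2*(-19))²/(-3 - 19)² - 341*1165 = (-5 - 38)²/(-22)² - 397265 = (-43)²*(1/484) - 397265 = 1849*(1/484) - 397265 = 1849/484 - 397265 = -192274411/484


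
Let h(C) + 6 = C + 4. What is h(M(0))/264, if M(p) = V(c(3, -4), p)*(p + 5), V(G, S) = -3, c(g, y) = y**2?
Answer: -17/264 ≈ -0.064394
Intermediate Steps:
M(p) = -15 - 3*p (M(p) = -3*(p + 5) = -3*(5 + p) = -15 - 3*p)
h(C) = -2 + C (h(C) = -6 + (C + 4) = -6 + (4 + C) = -2 + C)
h(M(0))/264 = (-2 + (-15 - 3*0))/264 = (-2 + (-15 + 0))*(1/264) = (-2 - 15)*(1/264) = -17*1/264 = -17/264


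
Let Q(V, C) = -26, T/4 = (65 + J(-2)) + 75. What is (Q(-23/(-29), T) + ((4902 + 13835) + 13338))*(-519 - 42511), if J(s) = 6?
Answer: -1379068470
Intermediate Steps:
T = 584 (T = 4*((65 + 6) + 75) = 4*(71 + 75) = 4*146 = 584)
(Q(-23/(-29), T) + ((4902 + 13835) + 13338))*(-519 - 42511) = (-26 + ((4902 + 13835) + 13338))*(-519 - 42511) = (-26 + (18737 + 13338))*(-43030) = (-26 + 32075)*(-43030) = 32049*(-43030) = -1379068470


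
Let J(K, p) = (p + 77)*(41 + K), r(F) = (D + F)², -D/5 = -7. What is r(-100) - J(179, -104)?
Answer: 10165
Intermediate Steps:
D = 35 (D = -5*(-7) = 35)
r(F) = (35 + F)²
J(K, p) = (41 + K)*(77 + p) (J(K, p) = (77 + p)*(41 + K) = (41 + K)*(77 + p))
r(-100) - J(179, -104) = (35 - 100)² - (3157 + 41*(-104) + 77*179 + 179*(-104)) = (-65)² - (3157 - 4264 + 13783 - 18616) = 4225 - 1*(-5940) = 4225 + 5940 = 10165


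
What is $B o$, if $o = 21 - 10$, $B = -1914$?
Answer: $-21054$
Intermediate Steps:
$o = 11$ ($o = 21 - 10 = 11$)
$B o = \left(-1914\right) 11 = -21054$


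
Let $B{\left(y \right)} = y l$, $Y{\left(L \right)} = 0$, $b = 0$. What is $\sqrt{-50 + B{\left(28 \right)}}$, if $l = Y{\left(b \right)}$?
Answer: $5 i \sqrt{2} \approx 7.0711 i$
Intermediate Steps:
$l = 0$
$B{\left(y \right)} = 0$ ($B{\left(y \right)} = y 0 = 0$)
$\sqrt{-50 + B{\left(28 \right)}} = \sqrt{-50 + 0} = \sqrt{-50} = 5 i \sqrt{2}$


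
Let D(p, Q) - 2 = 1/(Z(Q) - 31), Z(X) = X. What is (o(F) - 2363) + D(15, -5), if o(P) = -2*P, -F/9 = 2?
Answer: -83701/36 ≈ -2325.0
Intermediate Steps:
F = -18 (F = -9*2 = -18)
D(p, Q) = 2 + 1/(-31 + Q) (D(p, Q) = 2 + 1/(Q - 31) = 2 + 1/(-31 + Q))
(o(F) - 2363) + D(15, -5) = (-2*(-18) - 2363) + (-61 + 2*(-5))/(-31 - 5) = (36 - 2363) + (-61 - 10)/(-36) = -2327 - 1/36*(-71) = -2327 + 71/36 = -83701/36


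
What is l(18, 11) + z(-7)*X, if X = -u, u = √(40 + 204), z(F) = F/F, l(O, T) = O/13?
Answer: 18/13 - 2*√61 ≈ -14.236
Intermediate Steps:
l(O, T) = O/13 (l(O, T) = O*(1/13) = O/13)
z(F) = 1
u = 2*√61 (u = √244 = 2*√61 ≈ 15.620)
X = -2*√61 ≈ -15.620
l(18, 11) + z(-7)*X = (1/13)*18 + 1*(-2*√61) = 18/13 - 2*√61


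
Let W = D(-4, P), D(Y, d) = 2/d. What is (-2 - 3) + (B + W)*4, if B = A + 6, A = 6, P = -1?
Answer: 35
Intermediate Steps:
W = -2 (W = 2/(-1) = 2*(-1) = -2)
B = 12 (B = 6 + 6 = 12)
(-2 - 3) + (B + W)*4 = (-2 - 3) + (12 - 2)*4 = -5 + 10*4 = -5 + 40 = 35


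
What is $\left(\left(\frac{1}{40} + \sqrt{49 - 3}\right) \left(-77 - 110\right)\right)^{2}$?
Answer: $\frac{2573753369}{1600} + \frac{34969 \sqrt{46}}{20} \approx 1.6205 \cdot 10^{6}$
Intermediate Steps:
$\left(\left(\frac{1}{40} + \sqrt{49 - 3}\right) \left(-77 - 110\right)\right)^{2} = \left(\left(\frac{1}{40} + \sqrt{46}\right) \left(-187\right)\right)^{2} = \left(- \frac{187}{40} - 187 \sqrt{46}\right)^{2}$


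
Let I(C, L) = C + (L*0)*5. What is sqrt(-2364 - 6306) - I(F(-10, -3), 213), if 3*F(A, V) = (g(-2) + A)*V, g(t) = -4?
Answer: -14 + 17*I*sqrt(30) ≈ -14.0 + 93.113*I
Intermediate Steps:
F(A, V) = V*(-4 + A)/3 (F(A, V) = ((-4 + A)*V)/3 = (V*(-4 + A))/3 = V*(-4 + A)/3)
I(C, L) = C (I(C, L) = C + 0*5 = C + 0 = C)
sqrt(-2364 - 6306) - I(F(-10, -3), 213) = sqrt(-2364 - 6306) - (-3)*(-4 - 10)/3 = sqrt(-8670) - (-3)*(-14)/3 = 17*I*sqrt(30) - 1*14 = 17*I*sqrt(30) - 14 = -14 + 17*I*sqrt(30)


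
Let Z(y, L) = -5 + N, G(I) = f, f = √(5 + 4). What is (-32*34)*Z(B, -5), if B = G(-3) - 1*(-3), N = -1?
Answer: 6528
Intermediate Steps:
f = 3 (f = √9 = 3)
G(I) = 3
B = 6 (B = 3 - 1*(-3) = 3 + 3 = 6)
Z(y, L) = -6 (Z(y, L) = -5 - 1 = -6)
(-32*34)*Z(B, -5) = -32*34*(-6) = -1088*(-6) = 6528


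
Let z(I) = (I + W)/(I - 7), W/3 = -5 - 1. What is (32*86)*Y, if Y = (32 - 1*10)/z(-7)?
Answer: 847616/25 ≈ 33905.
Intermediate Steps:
W = -18 (W = 3*(-5 - 1) = 3*(-6) = -18)
z(I) = (-18 + I)/(-7 + I) (z(I) = (I - 18)/(I - 7) = (-18 + I)/(-7 + I))
Y = 308/25 (Y = (32 - 1*10)/(((-18 - 7)/(-7 - 7))) = (32 - 10)/((-25/(-14))) = 22/((-1/14*(-25))) = 22/(25/14) = 22*(14/25) = 308/25 ≈ 12.320)
(32*86)*Y = (32*86)*(308/25) = 2752*(308/25) = 847616/25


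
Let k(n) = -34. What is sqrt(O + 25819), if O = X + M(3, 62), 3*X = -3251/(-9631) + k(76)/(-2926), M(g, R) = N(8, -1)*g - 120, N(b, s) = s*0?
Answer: sqrt(5102107552337164831)/14090153 ≈ 160.31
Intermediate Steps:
N(b, s) = 0
M(g, R) = -120 (M(g, R) = 0*g - 120 = 0 - 120 = -120)
X = 1639980/14090153 (X = (-3251/(-9631) - 34/(-2926))/3 = (-3251*(-1/9631) - 34*(-1/2926))/3 = (3251/9631 + 17/1463)/3 = (1/3)*(4919940/14090153) = 1639980/14090153 ≈ 0.11639)
O = -1689178380/14090153 (O = 1639980/14090153 - 120 = -1689178380/14090153 ≈ -119.88)
sqrt(O + 25819) = sqrt(-1689178380/14090153 + 25819) = sqrt(362104481927/14090153) = sqrt(5102107552337164831)/14090153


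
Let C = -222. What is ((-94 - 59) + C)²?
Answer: 140625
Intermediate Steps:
((-94 - 59) + C)² = ((-94 - 59) - 222)² = (-153 - 222)² = (-375)² = 140625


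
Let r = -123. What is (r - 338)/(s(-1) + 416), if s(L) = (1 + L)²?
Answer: -461/416 ≈ -1.1082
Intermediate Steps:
(r - 338)/(s(-1) + 416) = (-123 - 338)/((1 - 1)² + 416) = -461/(0² + 416) = -461/(0 + 416) = -461/416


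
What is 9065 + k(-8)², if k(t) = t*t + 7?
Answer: 14106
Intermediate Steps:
k(t) = 7 + t² (k(t) = t² + 7 = 7 + t²)
9065 + k(-8)² = 9065 + (7 + (-8)²)² = 9065 + (7 + 64)² = 9065 + 71² = 9065 + 5041 = 14106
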